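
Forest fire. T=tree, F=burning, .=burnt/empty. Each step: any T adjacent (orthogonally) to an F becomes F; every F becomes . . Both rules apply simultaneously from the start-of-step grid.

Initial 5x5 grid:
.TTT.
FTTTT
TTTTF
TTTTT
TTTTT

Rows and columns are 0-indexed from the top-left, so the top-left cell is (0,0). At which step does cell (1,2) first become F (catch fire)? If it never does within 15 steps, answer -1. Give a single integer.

Step 1: cell (1,2)='T' (+5 fires, +2 burnt)
Step 2: cell (1,2)='F' (+8 fires, +5 burnt)
  -> target ignites at step 2
Step 3: cell (1,2)='.' (+6 fires, +8 burnt)
Step 4: cell (1,2)='.' (+2 fires, +6 burnt)
Step 5: cell (1,2)='.' (+0 fires, +2 burnt)
  fire out at step 5

2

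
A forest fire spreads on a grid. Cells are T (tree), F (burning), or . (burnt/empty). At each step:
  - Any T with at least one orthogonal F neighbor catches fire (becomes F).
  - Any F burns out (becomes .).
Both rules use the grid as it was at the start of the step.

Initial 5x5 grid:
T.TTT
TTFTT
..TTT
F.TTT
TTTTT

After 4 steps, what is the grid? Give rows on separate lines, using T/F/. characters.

Step 1: 5 trees catch fire, 2 burn out
  T.FTT
  TF.FT
  ..FTT
  ..TTT
  FTTTT
Step 2: 6 trees catch fire, 5 burn out
  T..FT
  F...F
  ...FT
  ..FTT
  .FTTT
Step 3: 5 trees catch fire, 6 burn out
  F...F
  .....
  ....F
  ...FT
  ..FTT
Step 4: 2 trees catch fire, 5 burn out
  .....
  .....
  .....
  ....F
  ...FT

.....
.....
.....
....F
...FT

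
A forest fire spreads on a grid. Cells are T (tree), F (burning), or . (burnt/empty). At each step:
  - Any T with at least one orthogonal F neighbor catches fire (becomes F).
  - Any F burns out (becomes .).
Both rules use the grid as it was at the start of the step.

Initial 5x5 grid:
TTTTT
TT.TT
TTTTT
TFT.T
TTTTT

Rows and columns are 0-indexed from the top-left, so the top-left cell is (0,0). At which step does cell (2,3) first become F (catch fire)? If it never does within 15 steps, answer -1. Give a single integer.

Step 1: cell (2,3)='T' (+4 fires, +1 burnt)
Step 2: cell (2,3)='T' (+5 fires, +4 burnt)
Step 3: cell (2,3)='F' (+4 fires, +5 burnt)
  -> target ignites at step 3
Step 4: cell (2,3)='.' (+5 fires, +4 burnt)
Step 5: cell (2,3)='.' (+3 fires, +5 burnt)
Step 6: cell (2,3)='.' (+1 fires, +3 burnt)
Step 7: cell (2,3)='.' (+0 fires, +1 burnt)
  fire out at step 7

3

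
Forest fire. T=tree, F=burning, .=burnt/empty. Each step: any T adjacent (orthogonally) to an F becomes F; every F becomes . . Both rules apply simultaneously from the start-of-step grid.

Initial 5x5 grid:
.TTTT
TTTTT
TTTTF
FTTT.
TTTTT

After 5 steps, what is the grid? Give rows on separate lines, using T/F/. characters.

Step 1: 5 trees catch fire, 2 burn out
  .TTTT
  TTTTF
  FTTF.
  .FTT.
  FTTTT
Step 2: 8 trees catch fire, 5 burn out
  .TTTF
  FTTF.
  .FF..
  ..FF.
  .FTTT
Step 3: 5 trees catch fire, 8 burn out
  .TTF.
  .FF..
  .....
  .....
  ..FFT
Step 4: 3 trees catch fire, 5 burn out
  .FF..
  .....
  .....
  .....
  ....F
Step 5: 0 trees catch fire, 3 burn out
  .....
  .....
  .....
  .....
  .....

.....
.....
.....
.....
.....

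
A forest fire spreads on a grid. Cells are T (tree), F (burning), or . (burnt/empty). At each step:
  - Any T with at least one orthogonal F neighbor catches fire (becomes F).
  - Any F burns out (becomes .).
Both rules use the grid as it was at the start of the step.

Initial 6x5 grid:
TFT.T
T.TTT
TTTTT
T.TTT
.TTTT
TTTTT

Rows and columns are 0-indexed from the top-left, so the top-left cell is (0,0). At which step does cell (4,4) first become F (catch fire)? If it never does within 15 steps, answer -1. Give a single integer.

Step 1: cell (4,4)='T' (+2 fires, +1 burnt)
Step 2: cell (4,4)='T' (+2 fires, +2 burnt)
Step 3: cell (4,4)='T' (+3 fires, +2 burnt)
Step 4: cell (4,4)='T' (+5 fires, +3 burnt)
Step 5: cell (4,4)='T' (+4 fires, +5 burnt)
Step 6: cell (4,4)='T' (+4 fires, +4 burnt)
Step 7: cell (4,4)='F' (+3 fires, +4 burnt)
  -> target ignites at step 7
Step 8: cell (4,4)='.' (+2 fires, +3 burnt)
Step 9: cell (4,4)='.' (+0 fires, +2 burnt)
  fire out at step 9

7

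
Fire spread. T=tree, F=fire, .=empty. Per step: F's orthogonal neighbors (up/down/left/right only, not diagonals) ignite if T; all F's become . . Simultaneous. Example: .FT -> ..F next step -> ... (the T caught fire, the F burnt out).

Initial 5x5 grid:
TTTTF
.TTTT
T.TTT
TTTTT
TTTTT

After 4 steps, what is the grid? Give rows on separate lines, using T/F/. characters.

Step 1: 2 trees catch fire, 1 burn out
  TTTF.
  .TTTF
  T.TTT
  TTTTT
  TTTTT
Step 2: 3 trees catch fire, 2 burn out
  TTF..
  .TTF.
  T.TTF
  TTTTT
  TTTTT
Step 3: 4 trees catch fire, 3 burn out
  TF...
  .TF..
  T.TF.
  TTTTF
  TTTTT
Step 4: 5 trees catch fire, 4 burn out
  F....
  .F...
  T.F..
  TTTF.
  TTTTF

F....
.F...
T.F..
TTTF.
TTTTF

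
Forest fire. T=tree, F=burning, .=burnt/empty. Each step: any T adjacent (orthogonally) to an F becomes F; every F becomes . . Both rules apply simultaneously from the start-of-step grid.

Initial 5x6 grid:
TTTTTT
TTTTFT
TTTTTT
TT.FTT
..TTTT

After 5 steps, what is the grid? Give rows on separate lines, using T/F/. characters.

Step 1: 7 trees catch fire, 2 burn out
  TTTTFT
  TTTF.F
  TTTFFT
  TT..FT
  ..TFTT
Step 2: 8 trees catch fire, 7 burn out
  TTTF.F
  TTF...
  TTF..F
  TT...F
  ..F.FT
Step 3: 4 trees catch fire, 8 burn out
  TTF...
  TF....
  TF....
  TT....
  .....F
Step 4: 4 trees catch fire, 4 burn out
  TF....
  F.....
  F.....
  TF....
  ......
Step 5: 2 trees catch fire, 4 burn out
  F.....
  ......
  ......
  F.....
  ......

F.....
......
......
F.....
......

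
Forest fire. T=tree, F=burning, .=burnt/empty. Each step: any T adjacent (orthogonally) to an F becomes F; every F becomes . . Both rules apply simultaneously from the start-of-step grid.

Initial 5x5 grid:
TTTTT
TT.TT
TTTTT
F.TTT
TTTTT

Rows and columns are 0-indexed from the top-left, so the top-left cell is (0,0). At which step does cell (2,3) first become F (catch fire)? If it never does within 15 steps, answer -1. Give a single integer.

Step 1: cell (2,3)='T' (+2 fires, +1 burnt)
Step 2: cell (2,3)='T' (+3 fires, +2 burnt)
Step 3: cell (2,3)='T' (+4 fires, +3 burnt)
Step 4: cell (2,3)='F' (+4 fires, +4 burnt)
  -> target ignites at step 4
Step 5: cell (2,3)='.' (+5 fires, +4 burnt)
Step 6: cell (2,3)='.' (+3 fires, +5 burnt)
Step 7: cell (2,3)='.' (+1 fires, +3 burnt)
Step 8: cell (2,3)='.' (+0 fires, +1 burnt)
  fire out at step 8

4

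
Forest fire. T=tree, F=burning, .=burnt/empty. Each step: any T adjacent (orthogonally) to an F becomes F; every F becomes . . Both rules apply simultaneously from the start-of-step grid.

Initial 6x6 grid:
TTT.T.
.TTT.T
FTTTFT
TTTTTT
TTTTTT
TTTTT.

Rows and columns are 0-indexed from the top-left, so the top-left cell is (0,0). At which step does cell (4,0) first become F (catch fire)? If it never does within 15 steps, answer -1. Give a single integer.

Step 1: cell (4,0)='T' (+5 fires, +2 burnt)
Step 2: cell (4,0)='F' (+9 fires, +5 burnt)
  -> target ignites at step 2
Step 3: cell (4,0)='.' (+8 fires, +9 burnt)
Step 4: cell (4,0)='.' (+5 fires, +8 burnt)
Step 5: cell (4,0)='.' (+1 fires, +5 burnt)
Step 6: cell (4,0)='.' (+0 fires, +1 burnt)
  fire out at step 6

2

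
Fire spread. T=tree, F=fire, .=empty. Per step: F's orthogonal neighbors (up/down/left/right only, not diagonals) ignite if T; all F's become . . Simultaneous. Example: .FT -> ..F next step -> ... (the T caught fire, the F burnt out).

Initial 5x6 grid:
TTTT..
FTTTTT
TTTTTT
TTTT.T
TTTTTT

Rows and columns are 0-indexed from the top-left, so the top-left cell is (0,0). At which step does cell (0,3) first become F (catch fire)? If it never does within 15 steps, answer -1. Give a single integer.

Step 1: cell (0,3)='T' (+3 fires, +1 burnt)
Step 2: cell (0,3)='T' (+4 fires, +3 burnt)
Step 3: cell (0,3)='T' (+5 fires, +4 burnt)
Step 4: cell (0,3)='F' (+5 fires, +5 burnt)
  -> target ignites at step 4
Step 5: cell (0,3)='.' (+4 fires, +5 burnt)
Step 6: cell (0,3)='.' (+2 fires, +4 burnt)
Step 7: cell (0,3)='.' (+2 fires, +2 burnt)
Step 8: cell (0,3)='.' (+1 fires, +2 burnt)
Step 9: cell (0,3)='.' (+0 fires, +1 burnt)
  fire out at step 9

4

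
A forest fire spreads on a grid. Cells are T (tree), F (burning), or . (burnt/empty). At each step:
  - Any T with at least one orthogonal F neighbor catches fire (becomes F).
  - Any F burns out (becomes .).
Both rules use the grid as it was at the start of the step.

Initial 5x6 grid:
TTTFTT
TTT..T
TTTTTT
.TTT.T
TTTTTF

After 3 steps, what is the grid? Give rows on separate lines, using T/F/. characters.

Step 1: 4 trees catch fire, 2 burn out
  TTF.FT
  TTT..T
  TTTTTT
  .TTT.F
  TTTTF.
Step 2: 5 trees catch fire, 4 burn out
  TF...F
  TTF..T
  TTTTTF
  .TTT..
  TTTF..
Step 3: 7 trees catch fire, 5 burn out
  F.....
  TF...F
  TTFTF.
  .TTF..
  TTF...

F.....
TF...F
TTFTF.
.TTF..
TTF...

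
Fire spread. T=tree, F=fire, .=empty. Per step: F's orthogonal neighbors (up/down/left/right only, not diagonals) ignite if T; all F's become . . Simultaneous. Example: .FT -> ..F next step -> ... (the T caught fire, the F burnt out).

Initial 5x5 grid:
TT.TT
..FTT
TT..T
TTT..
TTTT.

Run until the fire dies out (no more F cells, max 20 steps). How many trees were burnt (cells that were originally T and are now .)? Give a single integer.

Step 1: +1 fires, +1 burnt (F count now 1)
Step 2: +2 fires, +1 burnt (F count now 2)
Step 3: +2 fires, +2 burnt (F count now 2)
Step 4: +0 fires, +2 burnt (F count now 0)
Fire out after step 4
Initially T: 16, now '.': 14
Total burnt (originally-T cells now '.'): 5

Answer: 5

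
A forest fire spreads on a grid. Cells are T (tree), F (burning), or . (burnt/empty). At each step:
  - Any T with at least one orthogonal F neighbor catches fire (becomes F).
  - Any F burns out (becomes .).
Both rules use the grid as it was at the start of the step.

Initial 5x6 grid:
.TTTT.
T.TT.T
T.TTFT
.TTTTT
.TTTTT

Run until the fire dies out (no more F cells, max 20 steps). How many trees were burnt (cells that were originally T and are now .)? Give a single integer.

Step 1: +3 fires, +1 burnt (F count now 3)
Step 2: +6 fires, +3 burnt (F count now 6)
Step 3: +5 fires, +6 burnt (F count now 5)
Step 4: +4 fires, +5 burnt (F count now 4)
Step 5: +2 fires, +4 burnt (F count now 2)
Step 6: +0 fires, +2 burnt (F count now 0)
Fire out after step 6
Initially T: 22, now '.': 28
Total burnt (originally-T cells now '.'): 20

Answer: 20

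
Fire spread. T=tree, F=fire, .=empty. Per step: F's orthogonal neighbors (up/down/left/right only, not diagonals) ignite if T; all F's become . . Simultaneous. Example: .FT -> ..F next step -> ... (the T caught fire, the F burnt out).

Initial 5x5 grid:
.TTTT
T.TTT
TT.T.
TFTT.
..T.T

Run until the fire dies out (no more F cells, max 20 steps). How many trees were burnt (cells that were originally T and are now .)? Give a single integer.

Step 1: +3 fires, +1 burnt (F count now 3)
Step 2: +3 fires, +3 burnt (F count now 3)
Step 3: +2 fires, +3 burnt (F count now 2)
Step 4: +1 fires, +2 burnt (F count now 1)
Step 5: +3 fires, +1 burnt (F count now 3)
Step 6: +2 fires, +3 burnt (F count now 2)
Step 7: +1 fires, +2 burnt (F count now 1)
Step 8: +0 fires, +1 burnt (F count now 0)
Fire out after step 8
Initially T: 16, now '.': 24
Total burnt (originally-T cells now '.'): 15

Answer: 15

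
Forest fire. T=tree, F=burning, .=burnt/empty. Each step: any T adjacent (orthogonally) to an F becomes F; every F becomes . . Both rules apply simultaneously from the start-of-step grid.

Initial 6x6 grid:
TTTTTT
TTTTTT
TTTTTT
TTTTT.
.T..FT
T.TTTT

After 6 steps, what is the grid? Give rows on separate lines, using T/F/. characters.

Step 1: 3 trees catch fire, 1 burn out
  TTTTTT
  TTTTTT
  TTTTTT
  TTTTF.
  .T...F
  T.TTFT
Step 2: 4 trees catch fire, 3 burn out
  TTTTTT
  TTTTTT
  TTTTFT
  TTTF..
  .T....
  T.TF.F
Step 3: 5 trees catch fire, 4 burn out
  TTTTTT
  TTTTFT
  TTTF.F
  TTF...
  .T....
  T.F...
Step 4: 5 trees catch fire, 5 burn out
  TTTTFT
  TTTF.F
  TTF...
  TF....
  .T....
  T.....
Step 5: 6 trees catch fire, 5 burn out
  TTTF.F
  TTF...
  TF....
  F.....
  .F....
  T.....
Step 6: 3 trees catch fire, 6 burn out
  TTF...
  TF....
  F.....
  ......
  ......
  T.....

TTF...
TF....
F.....
......
......
T.....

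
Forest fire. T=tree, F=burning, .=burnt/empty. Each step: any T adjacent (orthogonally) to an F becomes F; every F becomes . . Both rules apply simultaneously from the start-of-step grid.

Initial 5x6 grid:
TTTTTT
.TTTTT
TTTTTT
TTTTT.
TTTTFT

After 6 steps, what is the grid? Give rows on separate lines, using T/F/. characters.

Step 1: 3 trees catch fire, 1 burn out
  TTTTTT
  .TTTTT
  TTTTTT
  TTTTF.
  TTTF.F
Step 2: 3 trees catch fire, 3 burn out
  TTTTTT
  .TTTTT
  TTTTFT
  TTTF..
  TTF...
Step 3: 5 trees catch fire, 3 burn out
  TTTTTT
  .TTTFT
  TTTF.F
  TTF...
  TF....
Step 4: 6 trees catch fire, 5 burn out
  TTTTFT
  .TTF.F
  TTF...
  TF....
  F.....
Step 5: 5 trees catch fire, 6 burn out
  TTTF.F
  .TF...
  TF....
  F.....
  ......
Step 6: 3 trees catch fire, 5 burn out
  TTF...
  .F....
  F.....
  ......
  ......

TTF...
.F....
F.....
......
......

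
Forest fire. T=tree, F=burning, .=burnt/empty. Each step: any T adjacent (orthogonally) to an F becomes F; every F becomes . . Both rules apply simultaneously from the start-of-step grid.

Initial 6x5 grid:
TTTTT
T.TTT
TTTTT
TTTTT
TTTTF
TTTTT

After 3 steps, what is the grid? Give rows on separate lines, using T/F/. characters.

Step 1: 3 trees catch fire, 1 burn out
  TTTTT
  T.TTT
  TTTTT
  TTTTF
  TTTF.
  TTTTF
Step 2: 4 trees catch fire, 3 burn out
  TTTTT
  T.TTT
  TTTTF
  TTTF.
  TTF..
  TTTF.
Step 3: 5 trees catch fire, 4 burn out
  TTTTT
  T.TTF
  TTTF.
  TTF..
  TF...
  TTF..

TTTTT
T.TTF
TTTF.
TTF..
TF...
TTF..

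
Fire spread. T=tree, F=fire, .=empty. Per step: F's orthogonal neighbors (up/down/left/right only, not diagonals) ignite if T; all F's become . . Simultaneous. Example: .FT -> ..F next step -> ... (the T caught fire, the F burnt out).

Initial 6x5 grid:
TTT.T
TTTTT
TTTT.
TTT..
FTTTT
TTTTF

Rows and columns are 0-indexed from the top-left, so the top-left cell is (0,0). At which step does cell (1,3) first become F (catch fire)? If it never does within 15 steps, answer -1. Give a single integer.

Step 1: cell (1,3)='T' (+5 fires, +2 burnt)
Step 2: cell (1,3)='T' (+6 fires, +5 burnt)
Step 3: cell (1,3)='T' (+3 fires, +6 burnt)
Step 4: cell (1,3)='T' (+3 fires, +3 burnt)
Step 5: cell (1,3)='T' (+3 fires, +3 burnt)
Step 6: cell (1,3)='F' (+2 fires, +3 burnt)
  -> target ignites at step 6
Step 7: cell (1,3)='.' (+1 fires, +2 burnt)
Step 8: cell (1,3)='.' (+1 fires, +1 burnt)
Step 9: cell (1,3)='.' (+0 fires, +1 burnt)
  fire out at step 9

6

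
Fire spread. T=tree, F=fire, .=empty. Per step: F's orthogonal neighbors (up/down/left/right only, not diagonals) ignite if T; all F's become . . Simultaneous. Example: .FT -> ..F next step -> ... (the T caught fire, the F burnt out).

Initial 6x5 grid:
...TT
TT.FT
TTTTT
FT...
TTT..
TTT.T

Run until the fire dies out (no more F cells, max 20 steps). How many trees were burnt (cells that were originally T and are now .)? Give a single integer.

Answer: 17

Derivation:
Step 1: +6 fires, +2 burnt (F count now 6)
Step 2: +7 fires, +6 burnt (F count now 7)
Step 3: +3 fires, +7 burnt (F count now 3)
Step 4: +1 fires, +3 burnt (F count now 1)
Step 5: +0 fires, +1 burnt (F count now 0)
Fire out after step 5
Initially T: 18, now '.': 29
Total burnt (originally-T cells now '.'): 17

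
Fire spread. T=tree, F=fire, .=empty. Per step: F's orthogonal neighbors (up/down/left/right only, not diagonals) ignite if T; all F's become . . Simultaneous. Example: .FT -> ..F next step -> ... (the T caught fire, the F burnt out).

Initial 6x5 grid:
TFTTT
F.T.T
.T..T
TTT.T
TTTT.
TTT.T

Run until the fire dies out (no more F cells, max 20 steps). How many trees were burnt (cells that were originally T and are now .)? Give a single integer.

Answer: 8

Derivation:
Step 1: +2 fires, +2 burnt (F count now 2)
Step 2: +2 fires, +2 burnt (F count now 2)
Step 3: +1 fires, +2 burnt (F count now 1)
Step 4: +1 fires, +1 burnt (F count now 1)
Step 5: +1 fires, +1 burnt (F count now 1)
Step 6: +1 fires, +1 burnt (F count now 1)
Step 7: +0 fires, +1 burnt (F count now 0)
Fire out after step 7
Initially T: 20, now '.': 18
Total burnt (originally-T cells now '.'): 8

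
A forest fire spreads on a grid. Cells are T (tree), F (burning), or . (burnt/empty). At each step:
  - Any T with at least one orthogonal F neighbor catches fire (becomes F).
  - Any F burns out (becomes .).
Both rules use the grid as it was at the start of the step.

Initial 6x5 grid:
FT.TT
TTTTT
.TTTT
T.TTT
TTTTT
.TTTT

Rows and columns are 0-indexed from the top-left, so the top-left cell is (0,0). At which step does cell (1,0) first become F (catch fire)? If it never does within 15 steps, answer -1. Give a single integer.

Step 1: cell (1,0)='F' (+2 fires, +1 burnt)
  -> target ignites at step 1
Step 2: cell (1,0)='.' (+1 fires, +2 burnt)
Step 3: cell (1,0)='.' (+2 fires, +1 burnt)
Step 4: cell (1,0)='.' (+2 fires, +2 burnt)
Step 5: cell (1,0)='.' (+4 fires, +2 burnt)
Step 6: cell (1,0)='.' (+4 fires, +4 burnt)
Step 7: cell (1,0)='.' (+4 fires, +4 burnt)
Step 8: cell (1,0)='.' (+4 fires, +4 burnt)
Step 9: cell (1,0)='.' (+2 fires, +4 burnt)
Step 10: cell (1,0)='.' (+0 fires, +2 burnt)
  fire out at step 10

1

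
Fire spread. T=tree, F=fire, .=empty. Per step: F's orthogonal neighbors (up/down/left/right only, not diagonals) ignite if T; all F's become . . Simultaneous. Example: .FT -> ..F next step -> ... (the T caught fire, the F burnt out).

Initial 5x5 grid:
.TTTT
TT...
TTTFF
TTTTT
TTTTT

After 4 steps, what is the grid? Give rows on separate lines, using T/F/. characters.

Step 1: 3 trees catch fire, 2 burn out
  .TTTT
  TT...
  TTF..
  TTTFF
  TTTTT
Step 2: 4 trees catch fire, 3 burn out
  .TTTT
  TT...
  TF...
  TTF..
  TTTFF
Step 3: 4 trees catch fire, 4 burn out
  .TTTT
  TF...
  F....
  TF...
  TTF..
Step 4: 4 trees catch fire, 4 burn out
  .FTTT
  F....
  .....
  F....
  TF...

.FTTT
F....
.....
F....
TF...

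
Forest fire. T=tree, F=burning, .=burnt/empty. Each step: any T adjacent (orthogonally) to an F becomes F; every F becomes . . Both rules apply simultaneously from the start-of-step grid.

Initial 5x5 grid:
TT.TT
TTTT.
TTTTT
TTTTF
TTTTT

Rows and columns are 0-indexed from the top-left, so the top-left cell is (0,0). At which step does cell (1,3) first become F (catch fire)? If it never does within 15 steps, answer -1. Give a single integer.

Step 1: cell (1,3)='T' (+3 fires, +1 burnt)
Step 2: cell (1,3)='T' (+3 fires, +3 burnt)
Step 3: cell (1,3)='F' (+4 fires, +3 burnt)
  -> target ignites at step 3
Step 4: cell (1,3)='.' (+5 fires, +4 burnt)
Step 5: cell (1,3)='.' (+4 fires, +5 burnt)
Step 6: cell (1,3)='.' (+2 fires, +4 burnt)
Step 7: cell (1,3)='.' (+1 fires, +2 burnt)
Step 8: cell (1,3)='.' (+0 fires, +1 burnt)
  fire out at step 8

3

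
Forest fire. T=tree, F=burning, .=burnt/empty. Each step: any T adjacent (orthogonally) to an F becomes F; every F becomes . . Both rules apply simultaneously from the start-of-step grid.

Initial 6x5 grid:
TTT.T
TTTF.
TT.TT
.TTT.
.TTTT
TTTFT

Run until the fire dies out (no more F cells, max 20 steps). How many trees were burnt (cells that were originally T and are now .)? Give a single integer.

Step 1: +5 fires, +2 burnt (F count now 5)
Step 2: +7 fires, +5 burnt (F count now 7)
Step 3: +6 fires, +7 burnt (F count now 6)
Step 4: +3 fires, +6 burnt (F count now 3)
Step 5: +0 fires, +3 burnt (F count now 0)
Fire out after step 5
Initially T: 22, now '.': 29
Total burnt (originally-T cells now '.'): 21

Answer: 21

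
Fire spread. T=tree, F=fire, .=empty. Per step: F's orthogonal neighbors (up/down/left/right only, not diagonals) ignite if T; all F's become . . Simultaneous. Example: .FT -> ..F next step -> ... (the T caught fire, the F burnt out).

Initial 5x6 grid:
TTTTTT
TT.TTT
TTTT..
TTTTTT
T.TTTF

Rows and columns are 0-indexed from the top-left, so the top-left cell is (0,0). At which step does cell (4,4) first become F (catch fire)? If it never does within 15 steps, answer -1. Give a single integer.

Step 1: cell (4,4)='F' (+2 fires, +1 burnt)
  -> target ignites at step 1
Step 2: cell (4,4)='.' (+2 fires, +2 burnt)
Step 3: cell (4,4)='.' (+2 fires, +2 burnt)
Step 4: cell (4,4)='.' (+2 fires, +2 burnt)
Step 5: cell (4,4)='.' (+3 fires, +2 burnt)
Step 6: cell (4,4)='.' (+4 fires, +3 burnt)
Step 7: cell (4,4)='.' (+6 fires, +4 burnt)
Step 8: cell (4,4)='.' (+3 fires, +6 burnt)
Step 9: cell (4,4)='.' (+1 fires, +3 burnt)
Step 10: cell (4,4)='.' (+0 fires, +1 burnt)
  fire out at step 10

1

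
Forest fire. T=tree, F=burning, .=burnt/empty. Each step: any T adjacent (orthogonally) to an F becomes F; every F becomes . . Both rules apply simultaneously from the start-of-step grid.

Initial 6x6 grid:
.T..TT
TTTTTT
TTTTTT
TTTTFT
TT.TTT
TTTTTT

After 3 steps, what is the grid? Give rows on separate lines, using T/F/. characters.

Step 1: 4 trees catch fire, 1 burn out
  .T..TT
  TTTTTT
  TTTTFT
  TTTF.F
  TT.TFT
  TTTTTT
Step 2: 7 trees catch fire, 4 burn out
  .T..TT
  TTTTFT
  TTTF.F
  TTF...
  TT.F.F
  TTTTFT
Step 3: 7 trees catch fire, 7 burn out
  .T..FT
  TTTF.F
  TTF...
  TF....
  TT....
  TTTF.F

.T..FT
TTTF.F
TTF...
TF....
TT....
TTTF.F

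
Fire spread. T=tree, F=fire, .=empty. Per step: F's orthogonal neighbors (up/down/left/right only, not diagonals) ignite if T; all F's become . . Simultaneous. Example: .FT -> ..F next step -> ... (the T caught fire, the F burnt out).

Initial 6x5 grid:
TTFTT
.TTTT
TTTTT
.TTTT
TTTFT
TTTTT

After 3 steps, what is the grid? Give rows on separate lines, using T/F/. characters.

Step 1: 7 trees catch fire, 2 burn out
  TF.FT
  .TFTT
  TTTTT
  .TTFT
  TTF.F
  TTTFT
Step 2: 11 trees catch fire, 7 burn out
  F...F
  .F.FT
  TTFFT
  .TF.F
  TF...
  TTF.F
Step 3: 6 trees catch fire, 11 burn out
  .....
  ....F
  TF..F
  .F...
  F....
  TF...

.....
....F
TF..F
.F...
F....
TF...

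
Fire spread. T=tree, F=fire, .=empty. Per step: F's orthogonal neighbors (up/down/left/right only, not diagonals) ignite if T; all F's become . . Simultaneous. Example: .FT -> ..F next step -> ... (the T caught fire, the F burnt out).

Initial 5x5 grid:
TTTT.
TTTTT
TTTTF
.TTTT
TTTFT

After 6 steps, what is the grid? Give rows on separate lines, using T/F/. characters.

Step 1: 6 trees catch fire, 2 burn out
  TTTT.
  TTTTF
  TTTF.
  .TTFF
  TTF.F
Step 2: 4 trees catch fire, 6 burn out
  TTTT.
  TTTF.
  TTF..
  .TF..
  TF...
Step 3: 5 trees catch fire, 4 burn out
  TTTF.
  TTF..
  TF...
  .F...
  F....
Step 4: 3 trees catch fire, 5 burn out
  TTF..
  TF...
  F....
  .....
  .....
Step 5: 2 trees catch fire, 3 burn out
  TF...
  F....
  .....
  .....
  .....
Step 6: 1 trees catch fire, 2 burn out
  F....
  .....
  .....
  .....
  .....

F....
.....
.....
.....
.....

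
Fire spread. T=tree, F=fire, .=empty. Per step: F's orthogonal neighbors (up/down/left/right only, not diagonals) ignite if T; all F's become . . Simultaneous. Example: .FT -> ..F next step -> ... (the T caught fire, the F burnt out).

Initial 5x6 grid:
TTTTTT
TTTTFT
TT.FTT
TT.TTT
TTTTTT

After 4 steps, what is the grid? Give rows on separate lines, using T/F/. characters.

Step 1: 5 trees catch fire, 2 burn out
  TTTTFT
  TTTF.F
  TT..FT
  TT.FTT
  TTTTTT
Step 2: 6 trees catch fire, 5 burn out
  TTTF.F
  TTF...
  TT...F
  TT..FT
  TTTFTT
Step 3: 5 trees catch fire, 6 burn out
  TTF...
  TF....
  TT....
  TT...F
  TTF.FT
Step 4: 5 trees catch fire, 5 burn out
  TF....
  F.....
  TF....
  TT....
  TF...F

TF....
F.....
TF....
TT....
TF...F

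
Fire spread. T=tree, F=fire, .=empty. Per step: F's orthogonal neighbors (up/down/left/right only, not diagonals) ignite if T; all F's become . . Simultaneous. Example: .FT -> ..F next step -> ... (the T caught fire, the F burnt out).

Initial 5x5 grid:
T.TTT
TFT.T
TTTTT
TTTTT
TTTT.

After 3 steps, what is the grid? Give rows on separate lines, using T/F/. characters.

Step 1: 3 trees catch fire, 1 burn out
  T.TTT
  F.F.T
  TFTTT
  TTTTT
  TTTT.
Step 2: 5 trees catch fire, 3 burn out
  F.FTT
  ....T
  F.FTT
  TFTTT
  TTTT.
Step 3: 5 trees catch fire, 5 burn out
  ...FT
  ....T
  ...FT
  F.FTT
  TFTT.

...FT
....T
...FT
F.FTT
TFTT.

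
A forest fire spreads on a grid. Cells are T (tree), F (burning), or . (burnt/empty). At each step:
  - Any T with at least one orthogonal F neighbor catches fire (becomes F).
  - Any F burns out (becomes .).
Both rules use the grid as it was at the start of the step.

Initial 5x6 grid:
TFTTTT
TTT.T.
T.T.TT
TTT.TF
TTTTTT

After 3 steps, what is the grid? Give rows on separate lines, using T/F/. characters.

Step 1: 6 trees catch fire, 2 burn out
  F.FTTT
  TFT.T.
  T.T.TF
  TTT.F.
  TTTTTF
Step 2: 5 trees catch fire, 6 burn out
  ...FTT
  F.F.T.
  T.T.F.
  TTT...
  TTTTF.
Step 3: 5 trees catch fire, 5 burn out
  ....FT
  ....F.
  F.F...
  TTT...
  TTTF..

....FT
....F.
F.F...
TTT...
TTTF..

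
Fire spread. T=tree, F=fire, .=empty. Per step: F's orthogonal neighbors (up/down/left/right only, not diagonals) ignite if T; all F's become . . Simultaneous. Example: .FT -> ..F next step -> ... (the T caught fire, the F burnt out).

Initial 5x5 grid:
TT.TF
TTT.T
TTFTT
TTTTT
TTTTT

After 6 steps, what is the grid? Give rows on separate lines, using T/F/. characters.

Step 1: 6 trees catch fire, 2 burn out
  TT.F.
  TTF.F
  TF.FT
  TTFTT
  TTTTT
Step 2: 6 trees catch fire, 6 burn out
  TT...
  TF...
  F...F
  TF.FT
  TTFTT
Step 3: 6 trees catch fire, 6 burn out
  TF...
  F....
  .....
  F...F
  TF.FT
Step 4: 3 trees catch fire, 6 burn out
  F....
  .....
  .....
  .....
  F...F
Step 5: 0 trees catch fire, 3 burn out
  .....
  .....
  .....
  .....
  .....
Step 6: 0 trees catch fire, 0 burn out
  .....
  .....
  .....
  .....
  .....

.....
.....
.....
.....
.....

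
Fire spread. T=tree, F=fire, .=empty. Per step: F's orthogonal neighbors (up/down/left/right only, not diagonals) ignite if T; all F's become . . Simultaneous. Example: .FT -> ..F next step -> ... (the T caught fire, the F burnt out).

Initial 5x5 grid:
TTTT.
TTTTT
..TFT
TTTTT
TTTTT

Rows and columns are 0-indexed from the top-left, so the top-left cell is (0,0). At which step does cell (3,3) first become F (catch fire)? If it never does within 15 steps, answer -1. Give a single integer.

Step 1: cell (3,3)='F' (+4 fires, +1 burnt)
  -> target ignites at step 1
Step 2: cell (3,3)='.' (+6 fires, +4 burnt)
Step 3: cell (3,3)='.' (+5 fires, +6 burnt)
Step 4: cell (3,3)='.' (+4 fires, +5 burnt)
Step 5: cell (3,3)='.' (+2 fires, +4 burnt)
Step 6: cell (3,3)='.' (+0 fires, +2 burnt)
  fire out at step 6

1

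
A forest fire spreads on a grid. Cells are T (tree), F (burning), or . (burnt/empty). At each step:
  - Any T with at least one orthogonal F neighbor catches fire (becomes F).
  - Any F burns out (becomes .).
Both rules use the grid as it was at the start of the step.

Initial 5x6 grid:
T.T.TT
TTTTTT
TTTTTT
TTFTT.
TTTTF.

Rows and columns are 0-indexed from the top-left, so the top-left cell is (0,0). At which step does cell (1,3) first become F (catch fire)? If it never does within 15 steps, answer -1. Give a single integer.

Step 1: cell (1,3)='T' (+6 fires, +2 burnt)
Step 2: cell (1,3)='T' (+6 fires, +6 burnt)
Step 3: cell (1,3)='F' (+7 fires, +6 burnt)
  -> target ignites at step 3
Step 4: cell (1,3)='.' (+3 fires, +7 burnt)
Step 5: cell (1,3)='.' (+2 fires, +3 burnt)
Step 6: cell (1,3)='.' (+0 fires, +2 burnt)
  fire out at step 6

3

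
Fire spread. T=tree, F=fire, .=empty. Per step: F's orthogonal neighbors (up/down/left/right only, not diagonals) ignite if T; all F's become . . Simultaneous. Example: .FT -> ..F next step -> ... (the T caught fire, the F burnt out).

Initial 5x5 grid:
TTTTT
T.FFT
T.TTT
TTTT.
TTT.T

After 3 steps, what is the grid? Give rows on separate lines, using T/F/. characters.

Step 1: 5 trees catch fire, 2 burn out
  TTFFT
  T...F
  T.FFT
  TTTT.
  TTT.T
Step 2: 5 trees catch fire, 5 burn out
  TF..F
  T....
  T...F
  TTFF.
  TTT.T
Step 3: 3 trees catch fire, 5 burn out
  F....
  T....
  T....
  TF...
  TTF.T

F....
T....
T....
TF...
TTF.T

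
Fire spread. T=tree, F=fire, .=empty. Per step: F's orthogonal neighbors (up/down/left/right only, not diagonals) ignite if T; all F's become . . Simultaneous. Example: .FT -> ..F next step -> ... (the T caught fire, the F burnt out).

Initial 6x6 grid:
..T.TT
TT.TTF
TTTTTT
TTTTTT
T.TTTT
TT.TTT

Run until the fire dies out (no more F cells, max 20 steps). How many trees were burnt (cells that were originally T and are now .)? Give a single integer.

Step 1: +3 fires, +1 burnt (F count now 3)
Step 2: +4 fires, +3 burnt (F count now 4)
Step 3: +3 fires, +4 burnt (F count now 3)
Step 4: +4 fires, +3 burnt (F count now 4)
Step 5: +4 fires, +4 burnt (F count now 4)
Step 6: +5 fires, +4 burnt (F count now 5)
Step 7: +2 fires, +5 burnt (F count now 2)
Step 8: +1 fires, +2 burnt (F count now 1)
Step 9: +1 fires, +1 burnt (F count now 1)
Step 10: +1 fires, +1 burnt (F count now 1)
Step 11: +0 fires, +1 burnt (F count now 0)
Fire out after step 11
Initially T: 29, now '.': 35
Total burnt (originally-T cells now '.'): 28

Answer: 28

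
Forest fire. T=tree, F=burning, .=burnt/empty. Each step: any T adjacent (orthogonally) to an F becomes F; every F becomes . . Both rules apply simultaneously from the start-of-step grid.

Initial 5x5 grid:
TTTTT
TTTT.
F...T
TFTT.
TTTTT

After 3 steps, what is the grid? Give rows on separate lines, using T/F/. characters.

Step 1: 4 trees catch fire, 2 burn out
  TTTTT
  FTTT.
  ....T
  F.FT.
  TFTTT
Step 2: 5 trees catch fire, 4 burn out
  FTTTT
  .FTT.
  ....T
  ...F.
  F.FTT
Step 3: 3 trees catch fire, 5 burn out
  .FTTT
  ..FT.
  ....T
  .....
  ...FT

.FTTT
..FT.
....T
.....
...FT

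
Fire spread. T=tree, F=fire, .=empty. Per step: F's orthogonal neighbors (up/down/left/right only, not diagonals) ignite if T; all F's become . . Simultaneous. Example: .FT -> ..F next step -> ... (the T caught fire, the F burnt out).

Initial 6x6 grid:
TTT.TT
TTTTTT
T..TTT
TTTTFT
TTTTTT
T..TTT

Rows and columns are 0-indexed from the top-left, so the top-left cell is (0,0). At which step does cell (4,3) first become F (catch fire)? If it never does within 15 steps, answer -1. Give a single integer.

Step 1: cell (4,3)='T' (+4 fires, +1 burnt)
Step 2: cell (4,3)='F' (+7 fires, +4 burnt)
  -> target ignites at step 2
Step 3: cell (4,3)='.' (+7 fires, +7 burnt)
Step 4: cell (4,3)='.' (+4 fires, +7 burnt)
Step 5: cell (4,3)='.' (+4 fires, +4 burnt)
Step 6: cell (4,3)='.' (+3 fires, +4 burnt)
Step 7: cell (4,3)='.' (+1 fires, +3 burnt)
Step 8: cell (4,3)='.' (+0 fires, +1 burnt)
  fire out at step 8

2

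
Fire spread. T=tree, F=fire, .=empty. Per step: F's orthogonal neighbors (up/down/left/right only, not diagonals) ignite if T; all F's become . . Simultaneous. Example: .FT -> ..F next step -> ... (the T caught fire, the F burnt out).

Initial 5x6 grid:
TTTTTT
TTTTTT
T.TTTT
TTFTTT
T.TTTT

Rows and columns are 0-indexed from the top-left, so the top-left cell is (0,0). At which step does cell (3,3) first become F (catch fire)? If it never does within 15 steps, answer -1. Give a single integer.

Step 1: cell (3,3)='F' (+4 fires, +1 burnt)
  -> target ignites at step 1
Step 2: cell (3,3)='.' (+5 fires, +4 burnt)
Step 3: cell (3,3)='.' (+8 fires, +5 burnt)
Step 4: cell (3,3)='.' (+6 fires, +8 burnt)
Step 5: cell (3,3)='.' (+3 fires, +6 burnt)
Step 6: cell (3,3)='.' (+1 fires, +3 burnt)
Step 7: cell (3,3)='.' (+0 fires, +1 burnt)
  fire out at step 7

1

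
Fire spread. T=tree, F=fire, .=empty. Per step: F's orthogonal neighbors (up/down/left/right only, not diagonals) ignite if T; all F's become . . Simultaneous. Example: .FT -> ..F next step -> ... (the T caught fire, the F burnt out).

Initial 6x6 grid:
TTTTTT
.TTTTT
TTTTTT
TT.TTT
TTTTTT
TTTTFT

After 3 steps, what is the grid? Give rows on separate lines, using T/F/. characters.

Step 1: 3 trees catch fire, 1 burn out
  TTTTTT
  .TTTTT
  TTTTTT
  TT.TTT
  TTTTFT
  TTTF.F
Step 2: 4 trees catch fire, 3 burn out
  TTTTTT
  .TTTTT
  TTTTTT
  TT.TFT
  TTTF.F
  TTF...
Step 3: 5 trees catch fire, 4 burn out
  TTTTTT
  .TTTTT
  TTTTFT
  TT.F.F
  TTF...
  TF....

TTTTTT
.TTTTT
TTTTFT
TT.F.F
TTF...
TF....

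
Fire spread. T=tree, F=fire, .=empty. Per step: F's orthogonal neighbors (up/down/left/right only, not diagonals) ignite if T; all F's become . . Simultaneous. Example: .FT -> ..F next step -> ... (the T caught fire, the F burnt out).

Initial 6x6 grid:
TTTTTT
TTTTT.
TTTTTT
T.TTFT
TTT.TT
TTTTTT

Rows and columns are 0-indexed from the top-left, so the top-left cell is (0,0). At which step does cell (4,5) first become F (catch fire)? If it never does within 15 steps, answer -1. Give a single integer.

Step 1: cell (4,5)='T' (+4 fires, +1 burnt)
Step 2: cell (4,5)='F' (+6 fires, +4 burnt)
  -> target ignites at step 2
Step 3: cell (4,5)='.' (+6 fires, +6 burnt)
Step 4: cell (4,5)='.' (+6 fires, +6 burnt)
Step 5: cell (4,5)='.' (+5 fires, +6 burnt)
Step 6: cell (4,5)='.' (+4 fires, +5 burnt)
Step 7: cell (4,5)='.' (+1 fires, +4 burnt)
Step 8: cell (4,5)='.' (+0 fires, +1 burnt)
  fire out at step 8

2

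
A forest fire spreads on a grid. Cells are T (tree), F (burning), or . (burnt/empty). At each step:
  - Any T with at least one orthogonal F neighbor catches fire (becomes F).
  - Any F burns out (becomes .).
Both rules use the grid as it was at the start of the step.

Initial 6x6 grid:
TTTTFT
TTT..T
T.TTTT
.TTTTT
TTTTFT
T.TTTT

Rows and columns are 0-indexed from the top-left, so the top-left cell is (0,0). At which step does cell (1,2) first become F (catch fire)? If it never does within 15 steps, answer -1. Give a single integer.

Step 1: cell (1,2)='T' (+6 fires, +2 burnt)
Step 2: cell (1,2)='T' (+8 fires, +6 burnt)
Step 3: cell (1,2)='F' (+7 fires, +8 burnt)
  -> target ignites at step 3
Step 4: cell (1,2)='.' (+5 fires, +7 burnt)
Step 5: cell (1,2)='.' (+2 fires, +5 burnt)
Step 6: cell (1,2)='.' (+1 fires, +2 burnt)
Step 7: cell (1,2)='.' (+0 fires, +1 burnt)
  fire out at step 7

3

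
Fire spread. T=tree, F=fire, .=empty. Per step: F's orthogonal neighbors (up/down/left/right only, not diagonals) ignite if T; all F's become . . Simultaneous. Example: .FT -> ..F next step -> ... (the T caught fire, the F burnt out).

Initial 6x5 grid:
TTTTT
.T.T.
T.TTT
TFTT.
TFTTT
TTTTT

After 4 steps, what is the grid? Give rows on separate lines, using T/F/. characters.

Step 1: 5 trees catch fire, 2 burn out
  TTTTT
  .T.T.
  T.TTT
  F.FT.
  F.FTT
  TFTTT
Step 2: 6 trees catch fire, 5 burn out
  TTTTT
  .T.T.
  F.FTT
  ...F.
  ...FT
  F.FTT
Step 3: 3 trees catch fire, 6 burn out
  TTTTT
  .T.T.
  ...FT
  .....
  ....F
  ...FT
Step 4: 3 trees catch fire, 3 burn out
  TTTTT
  .T.F.
  ....F
  .....
  .....
  ....F

TTTTT
.T.F.
....F
.....
.....
....F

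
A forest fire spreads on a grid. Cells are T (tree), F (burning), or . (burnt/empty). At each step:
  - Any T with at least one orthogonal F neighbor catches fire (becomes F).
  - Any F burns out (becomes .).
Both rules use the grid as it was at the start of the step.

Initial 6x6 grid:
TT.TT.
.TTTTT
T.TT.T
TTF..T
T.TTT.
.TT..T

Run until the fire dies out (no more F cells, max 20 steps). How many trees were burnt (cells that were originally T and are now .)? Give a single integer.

Step 1: +3 fires, +1 burnt (F count now 3)
Step 2: +5 fires, +3 burnt (F count now 5)
Step 3: +6 fires, +5 burnt (F count now 6)
Step 4: +3 fires, +6 burnt (F count now 3)
Step 5: +3 fires, +3 burnt (F count now 3)
Step 6: +1 fires, +3 burnt (F count now 1)
Step 7: +1 fires, +1 burnt (F count now 1)
Step 8: +0 fires, +1 burnt (F count now 0)
Fire out after step 8
Initially T: 23, now '.': 35
Total burnt (originally-T cells now '.'): 22

Answer: 22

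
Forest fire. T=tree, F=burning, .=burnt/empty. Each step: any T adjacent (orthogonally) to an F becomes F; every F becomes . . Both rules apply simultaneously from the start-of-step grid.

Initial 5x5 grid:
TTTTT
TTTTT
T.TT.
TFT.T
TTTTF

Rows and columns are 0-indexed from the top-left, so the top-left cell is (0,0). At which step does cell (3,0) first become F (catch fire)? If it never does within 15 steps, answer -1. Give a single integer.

Step 1: cell (3,0)='F' (+5 fires, +2 burnt)
  -> target ignites at step 1
Step 2: cell (3,0)='.' (+4 fires, +5 burnt)
Step 3: cell (3,0)='.' (+3 fires, +4 burnt)
Step 4: cell (3,0)='.' (+4 fires, +3 burnt)
Step 5: cell (3,0)='.' (+3 fires, +4 burnt)
Step 6: cell (3,0)='.' (+1 fires, +3 burnt)
Step 7: cell (3,0)='.' (+0 fires, +1 burnt)
  fire out at step 7

1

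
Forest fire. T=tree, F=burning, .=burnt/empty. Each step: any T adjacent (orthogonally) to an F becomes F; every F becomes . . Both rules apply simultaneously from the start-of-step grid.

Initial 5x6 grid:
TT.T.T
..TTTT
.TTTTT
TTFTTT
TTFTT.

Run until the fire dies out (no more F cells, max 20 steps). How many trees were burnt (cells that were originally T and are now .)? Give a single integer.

Step 1: +5 fires, +2 burnt (F count now 5)
Step 2: +7 fires, +5 burnt (F count now 7)
Step 3: +3 fires, +7 burnt (F count now 3)
Step 4: +3 fires, +3 burnt (F count now 3)
Step 5: +1 fires, +3 burnt (F count now 1)
Step 6: +1 fires, +1 burnt (F count now 1)
Step 7: +0 fires, +1 burnt (F count now 0)
Fire out after step 7
Initially T: 22, now '.': 28
Total burnt (originally-T cells now '.'): 20

Answer: 20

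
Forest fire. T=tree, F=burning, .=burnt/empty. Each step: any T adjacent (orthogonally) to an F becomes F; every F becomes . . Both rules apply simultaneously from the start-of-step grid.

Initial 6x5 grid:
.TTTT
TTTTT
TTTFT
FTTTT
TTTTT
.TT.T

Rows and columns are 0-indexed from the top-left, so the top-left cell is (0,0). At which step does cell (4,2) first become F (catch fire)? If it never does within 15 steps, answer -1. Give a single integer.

Step 1: cell (4,2)='T' (+7 fires, +2 burnt)
Step 2: cell (4,2)='T' (+9 fires, +7 burnt)
Step 3: cell (4,2)='F' (+6 fires, +9 burnt)
  -> target ignites at step 3
Step 4: cell (4,2)='.' (+3 fires, +6 burnt)
Step 5: cell (4,2)='.' (+0 fires, +3 burnt)
  fire out at step 5

3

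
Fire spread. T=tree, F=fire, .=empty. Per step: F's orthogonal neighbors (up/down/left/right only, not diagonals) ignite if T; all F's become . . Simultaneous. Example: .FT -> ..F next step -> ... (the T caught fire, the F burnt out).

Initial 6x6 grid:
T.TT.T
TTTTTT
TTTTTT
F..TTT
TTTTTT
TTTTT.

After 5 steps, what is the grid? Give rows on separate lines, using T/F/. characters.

Step 1: 2 trees catch fire, 1 burn out
  T.TT.T
  TTTTTT
  FTTTTT
  ...TTT
  FTTTTT
  TTTTT.
Step 2: 4 trees catch fire, 2 burn out
  T.TT.T
  FTTTTT
  .FTTTT
  ...TTT
  .FTTTT
  FTTTT.
Step 3: 5 trees catch fire, 4 burn out
  F.TT.T
  .FTTTT
  ..FTTT
  ...TTT
  ..FTTT
  .FTTT.
Step 4: 4 trees catch fire, 5 burn out
  ..TT.T
  ..FTTT
  ...FTT
  ...TTT
  ...FTT
  ..FTT.
Step 5: 6 trees catch fire, 4 burn out
  ..FT.T
  ...FTT
  ....FT
  ...FTT
  ....FT
  ...FT.

..FT.T
...FTT
....FT
...FTT
....FT
...FT.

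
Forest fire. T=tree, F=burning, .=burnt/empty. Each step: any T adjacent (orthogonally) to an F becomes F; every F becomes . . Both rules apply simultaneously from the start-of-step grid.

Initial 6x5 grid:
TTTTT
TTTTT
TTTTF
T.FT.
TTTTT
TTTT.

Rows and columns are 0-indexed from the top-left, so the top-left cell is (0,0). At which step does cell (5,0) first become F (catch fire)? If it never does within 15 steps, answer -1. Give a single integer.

Step 1: cell (5,0)='T' (+5 fires, +2 burnt)
Step 2: cell (5,0)='T' (+7 fires, +5 burnt)
Step 3: cell (5,0)='T' (+8 fires, +7 burnt)
Step 4: cell (5,0)='F' (+4 fires, +8 burnt)
  -> target ignites at step 4
Step 5: cell (5,0)='.' (+1 fires, +4 burnt)
Step 6: cell (5,0)='.' (+0 fires, +1 burnt)
  fire out at step 6

4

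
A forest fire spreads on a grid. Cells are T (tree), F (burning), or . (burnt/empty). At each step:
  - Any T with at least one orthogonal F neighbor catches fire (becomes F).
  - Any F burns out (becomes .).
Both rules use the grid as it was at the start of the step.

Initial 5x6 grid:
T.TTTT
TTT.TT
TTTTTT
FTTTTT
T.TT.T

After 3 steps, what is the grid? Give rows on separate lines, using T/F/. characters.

Step 1: 3 trees catch fire, 1 burn out
  T.TTTT
  TTT.TT
  FTTTTT
  .FTTTT
  F.TT.T
Step 2: 3 trees catch fire, 3 burn out
  T.TTTT
  FTT.TT
  .FTTTT
  ..FTTT
  ..TT.T
Step 3: 5 trees catch fire, 3 burn out
  F.TTTT
  .FT.TT
  ..FTTT
  ...FTT
  ..FT.T

F.TTTT
.FT.TT
..FTTT
...FTT
..FT.T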